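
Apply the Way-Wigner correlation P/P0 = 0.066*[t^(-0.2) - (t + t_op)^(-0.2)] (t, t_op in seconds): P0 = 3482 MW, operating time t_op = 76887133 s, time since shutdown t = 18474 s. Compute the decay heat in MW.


P/P0 = 0.066 * [t^(-0.2) - (t + t_op)^(-0.2)]
P/P0 = 0.066 * [18474^(-0.2) - (18474 + 76887133)^(-0.2)]
P/P0 = 0.066 * [0.1401806 - 0.02647332] = 0.007504680
P = 3482 * 0.007504680 = 26.131 MW

26.131


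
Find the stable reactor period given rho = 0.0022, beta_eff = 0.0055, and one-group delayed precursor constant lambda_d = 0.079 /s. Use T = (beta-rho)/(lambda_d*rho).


T = (beta - rho) / (lambda_d * rho)
T = (0.0055 - 0.0022) / (0.079 * 0.0022)
T = 18.987 s

18.987


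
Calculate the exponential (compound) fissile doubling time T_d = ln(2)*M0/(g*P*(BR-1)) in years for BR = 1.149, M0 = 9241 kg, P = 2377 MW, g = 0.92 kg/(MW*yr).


Breeding gain G = BR - 1 = 1.149 - 1 = 0.149
Fissile production rate = g * P * G = 0.92 * 2377 * 0.149 = 325.83916 kg/yr
T_d = ln(2) * M0 / (g * P * G)
T_d = ln(2) * 9241 / 325.83916 = 19.658 yr

19.658


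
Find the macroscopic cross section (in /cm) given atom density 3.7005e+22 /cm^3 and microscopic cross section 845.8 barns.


Sigma = N * sigma_barns * 1e-24
Sigma = 3.7005e+22 * 845.8 * 1e-24
Sigma = 31.299 /cm

31.299


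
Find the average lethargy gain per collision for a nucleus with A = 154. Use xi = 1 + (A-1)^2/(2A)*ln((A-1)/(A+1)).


xi = 1 + (A-1)^2/(2A) * ln((A-1)/(A+1))
xi = 1 + (154-1)^2/(2*154) * ln((154-1)/(154 +1))
xi = 0.012931

0.012931


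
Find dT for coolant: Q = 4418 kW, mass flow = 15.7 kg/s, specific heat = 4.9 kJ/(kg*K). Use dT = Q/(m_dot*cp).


dT = Q / (m_dot * cp)
dT = 4418 / (15.7 * 4.9)
dT = 57.429 C

57.429


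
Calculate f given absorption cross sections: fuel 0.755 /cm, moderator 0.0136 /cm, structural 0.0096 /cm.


f = Sigma_a_fuel / (Sigma_a_fuel + Sigma_a_mod + Sigma_a_other)
f = 0.755 / (0.755 + 0.0136 + 0.0096)
f = 0.97019

0.97019


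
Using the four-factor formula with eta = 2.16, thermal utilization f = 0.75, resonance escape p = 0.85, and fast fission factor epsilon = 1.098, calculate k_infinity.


k_inf = eta * f * p * epsilon
k_inf = 2.16 * 0.75 * 0.85 * 1.098
k_inf = 1.5119

1.5119


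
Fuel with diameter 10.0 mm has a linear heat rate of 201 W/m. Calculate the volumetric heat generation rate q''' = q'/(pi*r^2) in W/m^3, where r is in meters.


r = D / 2 / 1000 = 10.0 / 2 / 1000 = 0.005 m
q''' = q' / (pi * r^2)
q''' = 201 / (pi * 0.005^2)
q''' = 2.5592e+06 W/m^3

2.5592e+06


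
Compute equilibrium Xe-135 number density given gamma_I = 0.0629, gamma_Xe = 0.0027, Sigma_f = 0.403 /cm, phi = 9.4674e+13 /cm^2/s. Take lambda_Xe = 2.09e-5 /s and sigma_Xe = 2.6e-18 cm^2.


Xe_eq = (gamma_I + gamma_Xe) * Sigma_f * phi / (lambda_Xe + sigma_Xe * phi)
Numerator = (0.0629 + 0.0027) * 0.403 * 9.4674e+13 = 2.502878e+12
Denominator = 2.09e-5 + 2.6e-18 * 9.4674e+13 = 2.670524e-04
Xe_eq = 2.502878e+12 / 2.670524e-04 = 9.3722e+15 /cm^3

9.3722e+15


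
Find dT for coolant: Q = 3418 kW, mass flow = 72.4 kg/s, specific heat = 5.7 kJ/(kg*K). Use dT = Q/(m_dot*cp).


dT = Q / (m_dot * cp)
dT = 3418 / (72.4 * 5.7)
dT = 8.2824 C

8.2824


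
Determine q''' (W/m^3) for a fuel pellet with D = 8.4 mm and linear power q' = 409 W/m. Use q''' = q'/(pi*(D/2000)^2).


r = D / 2 / 1000 = 8.4 / 2 / 1000 = 0.0042 m
q''' = q' / (pi * r^2)
q''' = 409 / (pi * 0.0042^2)
q''' = 7.3803e+06 W/m^3

7.3803e+06


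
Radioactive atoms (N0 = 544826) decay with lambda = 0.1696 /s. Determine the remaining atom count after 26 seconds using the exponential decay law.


N = N0 * exp(-lambda * t)
N = 544826 * exp(-0.1696 * 26)
N = 6625.1

6625.1


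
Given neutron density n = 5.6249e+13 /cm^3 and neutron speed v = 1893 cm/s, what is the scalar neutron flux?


phi = n * v
phi = 5.6249e+13 * 1893
phi = 1.0648e+17 /cm^2/s

1.0648e+17


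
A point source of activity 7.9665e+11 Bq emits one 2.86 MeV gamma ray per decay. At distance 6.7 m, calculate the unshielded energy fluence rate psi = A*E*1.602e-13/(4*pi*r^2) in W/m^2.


psi = A * E * 1.602e-13 / (4*pi*r^2)
psi = 7.9665e+11 * 2.86 * 1.602e-13 / (4*pi*6.7^2)
psi = 6.4705e-04 W/m^2

6.4705e-04


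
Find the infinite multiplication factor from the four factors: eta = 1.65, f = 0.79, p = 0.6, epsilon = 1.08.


k_inf = eta * f * p * epsilon
k_inf = 1.65 * 0.79 * 0.6 * 1.08
k_inf = 0.84467

0.84467


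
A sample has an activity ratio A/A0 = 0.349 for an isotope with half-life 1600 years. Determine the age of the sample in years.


lambda = ln(2) / t_half = ln(2) / 1600 = 4.332170e-04 /yr
t = -ln(A/A0) / lambda
t = -ln(0.349) / 4.332170e-04
t = 2429.9 yr

2429.9


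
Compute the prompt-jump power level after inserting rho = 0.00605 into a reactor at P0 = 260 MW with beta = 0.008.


P1/P0 = beta / (beta - rho)
P1/P0 = 0.008 / (0.008 - 0.00605) = 4.102564
P1 = 260 * 4.102564 = 1066.7 MW

1066.7


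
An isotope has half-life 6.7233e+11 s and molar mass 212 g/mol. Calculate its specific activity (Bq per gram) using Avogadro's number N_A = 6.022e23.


lambda = ln(2) / t_half = ln(2) / 6.7233e+11 = 1.030963e-12 /s
SA = lambda * N_A / M
SA = 1.030963e-12 * 6.022e23 / 212
SA = 2.9285e+09 Bq/g

2.9285e+09


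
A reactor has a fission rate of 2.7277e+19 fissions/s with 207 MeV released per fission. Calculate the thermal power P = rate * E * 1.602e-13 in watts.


P = fission_rate * E_MeV * 1.602e-13
P = 2.7277e+19 * 207 * 1.602e-13
P = 9.0454e+08 W

9.0454e+08


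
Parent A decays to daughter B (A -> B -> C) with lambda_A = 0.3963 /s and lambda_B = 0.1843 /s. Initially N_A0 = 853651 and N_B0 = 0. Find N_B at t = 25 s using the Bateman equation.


N_B(t) = lambda_A * N_A0 / (lambda_B - lambda_A) * [exp(-lambda_A*t) - exp(-lambda_B*t)]
exp(-0.3963*25) = 4.979978e-05; exp(-0.1843*25) = 0.009976729
N_B = 0.3963 * 853651 / (0.1843 - 0.3963) * (4.979978e-05 - 0.009976729)
N_B = 15841

15841


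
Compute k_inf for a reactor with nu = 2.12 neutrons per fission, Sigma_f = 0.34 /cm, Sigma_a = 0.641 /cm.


k_inf = nu * Sigma_f / Sigma_a
k_inf = 2.12 * 0.34 / 0.641
k_inf = 1.1245

1.1245


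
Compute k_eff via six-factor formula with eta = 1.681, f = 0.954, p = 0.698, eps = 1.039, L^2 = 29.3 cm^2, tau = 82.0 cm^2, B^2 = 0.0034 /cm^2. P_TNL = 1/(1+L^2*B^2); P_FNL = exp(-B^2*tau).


k_inf = eta*f*p*eps = 1.681*0.954*0.698*1.039 = 1.163020
P_TNL = 1/(1 + L^2*B^2) = 1/(1 + 29.3*0.0034) = 0.9094051
P_FNL = exp(-B^2*tau) = exp(-0.0034*82.0) = 0.7566912
k_eff = k_inf * P_TNL * P_FNL = 1.163020 * 0.9094051 * 0.7566912
k_eff = 0.80032

0.80032


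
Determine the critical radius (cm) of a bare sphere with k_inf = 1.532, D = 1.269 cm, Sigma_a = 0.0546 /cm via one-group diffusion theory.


L^2 = D / Sigma_a = 1.269 / 0.0546 = 23.24176 cm^2
B_m^2 = (k_inf - 1) / L^2 = (1.532 - 1) / 23.24176 = 0.02288983 /cm^2
For a bare sphere: B_g = pi/R, so R_c = pi / sqrt(B_m^2)
R_c = pi / sqrt(0.02288983) = 20.765 cm

20.765


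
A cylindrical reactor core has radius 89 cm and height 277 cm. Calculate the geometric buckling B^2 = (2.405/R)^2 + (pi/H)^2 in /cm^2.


B^2 = (2.405/R)^2 + (pi/H)^2
B^2 = (2.405/89)^2 + (pi/277)^2
B^2 = 8.5884e-04 /cm^2

8.5884e-04


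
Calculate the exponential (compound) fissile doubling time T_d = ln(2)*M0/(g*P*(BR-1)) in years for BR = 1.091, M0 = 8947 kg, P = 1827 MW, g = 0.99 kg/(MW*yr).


Breeding gain G = BR - 1 = 1.091 - 1 = 0.091
Fissile production rate = g * P * G = 0.99 * 1827 * 0.091 = 164.59443 kg/yr
T_d = ln(2) * M0 / (g * P * G)
T_d = ln(2) * 8947 / 164.59443 = 37.678 yr

37.678


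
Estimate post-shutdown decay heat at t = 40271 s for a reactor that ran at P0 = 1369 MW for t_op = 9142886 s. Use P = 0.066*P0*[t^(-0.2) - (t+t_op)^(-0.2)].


P/P0 = 0.066 * [t^(-0.2) - (t + t_op)^(-0.2)]
P/P0 = 0.066 * [40271^(-0.2) - (40271 + 9142886)^(-0.2)]
P/P0 = 0.066 * [0.1199503 - 0.04049502] = 0.005244048
P = 1369 * 0.005244048 = 7.1791 MW

7.1791


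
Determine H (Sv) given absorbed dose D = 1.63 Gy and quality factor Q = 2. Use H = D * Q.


H = D * Q
H = 1.63 * 2
H = 3.2600 Sv

3.2600


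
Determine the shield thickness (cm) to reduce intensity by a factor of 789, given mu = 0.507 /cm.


x = ln(factor) / mu
x = ln(789) / 0.507
x = 13.157 cm

13.157


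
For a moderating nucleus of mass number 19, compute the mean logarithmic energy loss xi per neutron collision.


xi = 1 + (A-1)^2/(2A) * ln((A-1)/(A+1))
xi = 1 + (19-1)^2/(2*19) * ln((19-1)/(19 +1))
xi = 0.10166

0.10166


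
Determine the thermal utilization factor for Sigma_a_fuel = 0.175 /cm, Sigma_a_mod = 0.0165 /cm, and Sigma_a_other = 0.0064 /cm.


f = Sigma_a_fuel / (Sigma_a_fuel + Sigma_a_mod + Sigma_a_other)
f = 0.175 / (0.175 + 0.0165 + 0.0064)
f = 0.88428

0.88428


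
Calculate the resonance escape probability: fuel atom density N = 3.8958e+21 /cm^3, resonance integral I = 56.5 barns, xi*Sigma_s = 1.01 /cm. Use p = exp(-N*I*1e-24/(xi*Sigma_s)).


p = exp(-N * I * 1e-24 / (xi*Sigma_s))
p = exp(-3.8958e+21 * 56.5 * 1e-24 / 1.01)
p = 0.80418

0.80418


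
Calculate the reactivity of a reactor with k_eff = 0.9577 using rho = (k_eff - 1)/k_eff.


rho = (k_eff - 1) / k_eff
rho = (0.9577 - 1) / 0.9577
rho = -0.044168

-0.044168


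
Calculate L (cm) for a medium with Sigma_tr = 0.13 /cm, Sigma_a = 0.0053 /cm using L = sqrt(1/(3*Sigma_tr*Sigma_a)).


D = 1 / (3 * Sigma_tr) = 1 / (3 * 0.13) = 2.564103 cm
L = sqrt(D / Sigma_a)
L = sqrt(2.564103 / 0.0053)
L = 21.995 cm

21.995


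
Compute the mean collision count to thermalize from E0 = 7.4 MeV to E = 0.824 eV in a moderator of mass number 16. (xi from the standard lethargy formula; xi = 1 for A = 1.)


xi = 1 + (A-1)^2/(2A)*ln((A-1)/(A+1)) = 0.1199467 (for A = 16)
n = ln(E0/E) / xi
n = ln(7.4e6 / 0.824) / 0.1199467
n = ln(8.980583e+06) / 0.1199467 = 133.48

133.48


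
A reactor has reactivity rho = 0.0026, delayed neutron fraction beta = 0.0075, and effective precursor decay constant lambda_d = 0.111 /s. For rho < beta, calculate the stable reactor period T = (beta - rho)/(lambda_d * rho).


T = (beta - rho) / (lambda_d * rho)
T = (0.0075 - 0.0026) / (0.111 * 0.0026)
T = 16.979 s

16.979


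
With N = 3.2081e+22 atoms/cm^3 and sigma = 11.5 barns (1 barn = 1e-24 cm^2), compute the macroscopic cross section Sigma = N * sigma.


Sigma = N * sigma_barns * 1e-24
Sigma = 3.2081e+22 * 11.5 * 1e-24
Sigma = 0.36893 /cm

0.36893


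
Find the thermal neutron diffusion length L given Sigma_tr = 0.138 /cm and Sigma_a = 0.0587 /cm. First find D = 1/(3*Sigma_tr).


D = 1 / (3 * Sigma_tr) = 1 / (3 * 0.138) = 2.415459 cm
L = sqrt(D / Sigma_a)
L = sqrt(2.415459 / 0.0587)
L = 6.4148 cm

6.4148


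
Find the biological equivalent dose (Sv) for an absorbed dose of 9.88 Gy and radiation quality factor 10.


H = D * Q
H = 9.88 * 10
H = 98.800 Sv

98.800


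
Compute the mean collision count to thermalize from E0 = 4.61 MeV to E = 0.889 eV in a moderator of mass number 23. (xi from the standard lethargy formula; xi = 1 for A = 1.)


xi = 1 + (A-1)^2/(2A)*ln((A-1)/(A+1)) = 0.08448899 (for A = 23)
n = ln(E0/E) / xi
n = ln(4.61e6 / 0.889) / 0.08448899
n = ln(5.185602e+06) / 0.08448899 = 183.00

183.00


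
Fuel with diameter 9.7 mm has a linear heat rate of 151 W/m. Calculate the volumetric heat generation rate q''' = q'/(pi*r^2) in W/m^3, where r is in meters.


r = D / 2 / 1000 = 9.7 / 2 / 1000 = 0.00485 m
q''' = q' / (pi * r^2)
q''' = 151 / (pi * 0.00485^2)
q''' = 2.0434e+06 W/m^3

2.0434e+06


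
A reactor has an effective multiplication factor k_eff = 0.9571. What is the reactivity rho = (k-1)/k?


rho = (k_eff - 1) / k_eff
rho = (0.9571 - 1) / 0.9571
rho = -0.044823

-0.044823


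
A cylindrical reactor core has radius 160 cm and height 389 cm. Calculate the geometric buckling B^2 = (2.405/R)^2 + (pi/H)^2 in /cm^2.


B^2 = (2.405/R)^2 + (pi/H)^2
B^2 = (2.405/160)^2 + (pi/389)^2
B^2 = 2.9116e-04 /cm^2

2.9116e-04


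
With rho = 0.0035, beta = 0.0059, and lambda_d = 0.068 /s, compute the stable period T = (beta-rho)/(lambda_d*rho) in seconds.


T = (beta - rho) / (lambda_d * rho)
T = (0.0059 - 0.0035) / (0.068 * 0.0035)
T = 10.084 s

10.084


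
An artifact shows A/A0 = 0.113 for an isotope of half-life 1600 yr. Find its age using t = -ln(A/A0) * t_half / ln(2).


lambda = ln(2) / t_half = ln(2) / 1600 = 4.332170e-04 /yr
t = -ln(A/A0) / lambda
t = -ln(0.113) / 4.332170e-04
t = 5033.0 yr

5033.0


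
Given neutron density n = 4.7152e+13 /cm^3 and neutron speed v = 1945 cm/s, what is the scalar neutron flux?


phi = n * v
phi = 4.7152e+13 * 1945
phi = 9.1711e+16 /cm^2/s

9.1711e+16


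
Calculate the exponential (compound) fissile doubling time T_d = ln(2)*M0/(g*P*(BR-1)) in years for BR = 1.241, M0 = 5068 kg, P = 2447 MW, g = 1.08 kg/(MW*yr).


Breeding gain G = BR - 1 = 1.241 - 1 = 0.241
Fissile production rate = g * P * G = 1.08 * 2447 * 0.241 = 636.90516 kg/yr
T_d = ln(2) * M0 / (g * P * G)
T_d = ln(2) * 5068 / 636.90516 = 5.5155 yr

5.5155


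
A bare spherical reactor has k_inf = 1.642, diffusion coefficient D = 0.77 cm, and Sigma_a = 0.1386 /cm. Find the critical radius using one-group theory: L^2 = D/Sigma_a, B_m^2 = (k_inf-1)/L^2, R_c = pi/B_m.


L^2 = D / Sigma_a = 0.77 / 0.1386 = 5.555556 cm^2
B_m^2 = (k_inf - 1) / L^2 = (1.642 - 1) / 5.555556 = 0.1155600 /cm^2
For a bare sphere: B_g = pi/R, so R_c = pi / sqrt(B_m^2)
R_c = pi / sqrt(0.1155600) = 9.2416 cm

9.2416


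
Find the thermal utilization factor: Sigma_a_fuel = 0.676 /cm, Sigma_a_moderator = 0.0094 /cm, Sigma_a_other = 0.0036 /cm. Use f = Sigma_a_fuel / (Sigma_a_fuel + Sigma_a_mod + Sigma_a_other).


f = Sigma_a_fuel / (Sigma_a_fuel + Sigma_a_mod + Sigma_a_other)
f = 0.676 / (0.676 + 0.0094 + 0.0036)
f = 0.98113

0.98113


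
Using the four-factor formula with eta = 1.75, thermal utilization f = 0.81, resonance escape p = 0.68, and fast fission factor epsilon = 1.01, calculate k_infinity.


k_inf = eta * f * p * epsilon
k_inf = 1.75 * 0.81 * 0.68 * 1.01
k_inf = 0.97354

0.97354


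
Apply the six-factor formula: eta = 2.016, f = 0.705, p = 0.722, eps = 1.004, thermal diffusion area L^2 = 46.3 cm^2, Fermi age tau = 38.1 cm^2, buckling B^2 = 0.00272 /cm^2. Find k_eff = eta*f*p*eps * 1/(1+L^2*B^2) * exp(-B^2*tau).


k_inf = eta*f*p*eps = 2.016*0.705*0.722*1.004 = 1.030269
P_TNL = 1/(1 + L^2*B^2) = 1/(1 + 46.3*0.00272) = 0.8881499
P_FNL = exp(-B^2*tau) = exp(-0.00272*38.1) = 0.9015570
k_eff = k_inf * P_TNL * P_FNL = 1.030269 * 0.8881499 * 0.9015570
k_eff = 0.82495

0.82495


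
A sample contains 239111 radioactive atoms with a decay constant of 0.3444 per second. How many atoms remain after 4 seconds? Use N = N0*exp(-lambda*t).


N = N0 * exp(-lambda * t)
N = 239111 * exp(-0.3444 * 4)
N = 60300

60300


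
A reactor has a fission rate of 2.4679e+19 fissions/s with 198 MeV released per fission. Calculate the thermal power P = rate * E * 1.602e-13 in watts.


P = fission_rate * E_MeV * 1.602e-13
P = 2.4679e+19 * 198 * 1.602e-13
P = 7.8281e+08 W

7.8281e+08


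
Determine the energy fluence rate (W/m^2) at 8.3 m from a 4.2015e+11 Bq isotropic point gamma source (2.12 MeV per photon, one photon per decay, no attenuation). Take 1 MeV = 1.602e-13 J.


psi = A * E * 1.602e-13 / (4*pi*r^2)
psi = 4.2015e+11 * 2.12 * 1.602e-13 / (4*pi*8.3^2)
psi = 1.6483e-04 W/m^2

1.6483e-04


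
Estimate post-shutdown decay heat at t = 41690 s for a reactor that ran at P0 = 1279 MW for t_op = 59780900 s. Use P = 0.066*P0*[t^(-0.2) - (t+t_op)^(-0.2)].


P/P0 = 0.066 * [t^(-0.2) - (t + t_op)^(-0.2)]
P/P0 = 0.066 * [41690^(-0.2) - (41690 + 59780900)^(-0.2)]
P/P0 = 0.066 * [0.1191225 - 0.02783729] = 0.006024824
P = 1279 * 0.006024824 = 7.7057 MW

7.7057


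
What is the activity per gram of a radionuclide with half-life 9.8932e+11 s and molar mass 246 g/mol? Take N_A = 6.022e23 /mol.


lambda = ln(2) / t_half = ln(2) / 9.8932e+11 = 7.006299e-13 /s
SA = lambda * N_A / M
SA = 7.006299e-13 * 6.022e23 / 246
SA = 1.7151e+09 Bq/g

1.7151e+09


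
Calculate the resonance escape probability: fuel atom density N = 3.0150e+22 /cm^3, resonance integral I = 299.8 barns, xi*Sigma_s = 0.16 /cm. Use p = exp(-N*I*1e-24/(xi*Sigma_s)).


p = exp(-N * I * 1e-24 / (xi*Sigma_s))
p = exp(-3.0150e+22 * 299.8 * 1e-24 / 0.16)
p = 2.9185e-25

2.9185e-25


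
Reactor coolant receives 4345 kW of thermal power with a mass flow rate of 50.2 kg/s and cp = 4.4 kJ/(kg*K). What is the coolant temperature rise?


dT = Q / (m_dot * cp)
dT = 4345 / (50.2 * 4.4)
dT = 19.671 C

19.671


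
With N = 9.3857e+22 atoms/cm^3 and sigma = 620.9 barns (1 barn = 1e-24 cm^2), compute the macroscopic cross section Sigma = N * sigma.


Sigma = N * sigma_barns * 1e-24
Sigma = 9.3857e+22 * 620.9 * 1e-24
Sigma = 58.276 /cm

58.276


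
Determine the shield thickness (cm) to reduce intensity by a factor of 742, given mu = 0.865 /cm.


x = ln(factor) / mu
x = ln(742) / 0.865
x = 7.6409 cm

7.6409


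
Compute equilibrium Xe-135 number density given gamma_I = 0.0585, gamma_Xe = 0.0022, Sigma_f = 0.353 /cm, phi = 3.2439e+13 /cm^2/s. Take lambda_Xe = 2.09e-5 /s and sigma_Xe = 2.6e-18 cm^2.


Xe_eq = (gamma_I + gamma_Xe) * Sigma_f * phi / (lambda_Xe + sigma_Xe * phi)
Numerator = (0.0585 + 0.0022) * 0.353 * 3.2439e+13 = 6.950737e+11
Denominator = 2.09e-5 + 2.6e-18 * 3.2439e+13 = 1.052414e-04
Xe_eq = 6.950737e+11 / 1.052414e-04 = 6.6046e+15 /cm^3

6.6046e+15


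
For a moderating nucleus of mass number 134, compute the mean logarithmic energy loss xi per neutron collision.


xi = 1 + (A-1)^2/(2A) * ln((A-1)/(A+1))
xi = 1 + (134-1)^2/(2*134) * ln((134-1)/(134 +1))
xi = 0.014851

0.014851


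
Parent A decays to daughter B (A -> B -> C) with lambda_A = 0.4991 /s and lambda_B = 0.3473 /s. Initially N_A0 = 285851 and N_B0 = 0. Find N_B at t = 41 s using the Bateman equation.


N_B(t) = lambda_A * N_A0 / (lambda_B - lambda_A) * [exp(-lambda_A*t) - exp(-lambda_B*t)]
exp(-0.4991*41) = 1.297145e-09; exp(-0.3473*41) = 6.545617e-07
N_B = 0.4991 * 285851 / (0.3473 - 0.4991) * (1.297145e-09 - 6.545617e-07)
N_B = 0.61397

0.61397


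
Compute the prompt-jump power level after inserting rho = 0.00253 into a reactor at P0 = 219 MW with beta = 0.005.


P1/P0 = beta / (beta - rho)
P1/P0 = 0.005 / (0.005 - 0.00253) = 2.024291
P1 = 219 * 2.024291 = 443.32 MW

443.32


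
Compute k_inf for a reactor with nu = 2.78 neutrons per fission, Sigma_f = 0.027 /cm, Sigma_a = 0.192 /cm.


k_inf = nu * Sigma_f / Sigma_a
k_inf = 2.78 * 0.027 / 0.192
k_inf = 0.39094

0.39094


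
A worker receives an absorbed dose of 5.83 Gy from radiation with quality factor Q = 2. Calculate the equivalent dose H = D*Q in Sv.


H = D * Q
H = 5.83 * 2
H = 11.660 Sv

11.660


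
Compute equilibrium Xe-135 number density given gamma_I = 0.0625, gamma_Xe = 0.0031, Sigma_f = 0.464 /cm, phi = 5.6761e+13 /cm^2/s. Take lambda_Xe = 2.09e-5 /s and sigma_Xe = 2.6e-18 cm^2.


Xe_eq = (gamma_I + gamma_Xe) * Sigma_f * phi / (lambda_Xe + sigma_Xe * phi)
Numerator = (0.0625 + 0.0031) * 0.464 * 5.6761e+13 = 1.727714e+12
Denominator = 2.09e-5 + 2.6e-18 * 5.6761e+13 = 1.684786e-04
Xe_eq = 1.727714e+12 / 1.684786e-04 = 1.0255e+16 /cm^3

1.0255e+16


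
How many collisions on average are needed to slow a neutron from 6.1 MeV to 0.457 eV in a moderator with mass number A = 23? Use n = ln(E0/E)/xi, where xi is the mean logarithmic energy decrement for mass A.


xi = 1 + (A-1)^2/(2A)*ln((A-1)/(A+1)) = 0.08448899 (for A = 23)
n = ln(E0/E) / xi
n = ln(6.1e6 / 0.457) / 0.08448899
n = ln(1.334792e+07) / 0.08448899 = 194.19

194.19


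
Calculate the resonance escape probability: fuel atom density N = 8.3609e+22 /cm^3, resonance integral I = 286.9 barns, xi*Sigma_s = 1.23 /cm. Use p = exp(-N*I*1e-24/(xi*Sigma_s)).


p = exp(-N * I * 1e-24 / (xi*Sigma_s))
p = exp(-8.3609e+22 * 286.9 * 1e-24 / 1.23)
p = 3.3916e-09

3.3916e-09


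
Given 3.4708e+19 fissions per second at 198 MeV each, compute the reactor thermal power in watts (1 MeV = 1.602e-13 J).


P = fission_rate * E_MeV * 1.602e-13
P = 3.4708e+19 * 198 * 1.602e-13
P = 1.1009e+09 W

1.1009e+09


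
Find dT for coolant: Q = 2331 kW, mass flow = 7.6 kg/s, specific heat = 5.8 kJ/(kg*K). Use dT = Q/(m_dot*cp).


dT = Q / (m_dot * cp)
dT = 2331 / (7.6 * 5.8)
dT = 52.881 C

52.881


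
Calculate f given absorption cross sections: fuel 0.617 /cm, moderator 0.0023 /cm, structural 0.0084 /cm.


f = Sigma_a_fuel / (Sigma_a_fuel + Sigma_a_mod + Sigma_a_other)
f = 0.617 / (0.617 + 0.0023 + 0.0084)
f = 0.98295

0.98295


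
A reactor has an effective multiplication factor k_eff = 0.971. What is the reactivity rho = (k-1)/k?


rho = (k_eff - 1) / k_eff
rho = (0.971 - 1) / 0.971
rho = -0.029866

-0.029866


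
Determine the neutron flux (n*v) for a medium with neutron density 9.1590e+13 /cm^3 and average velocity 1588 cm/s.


phi = n * v
phi = 9.1590e+13 * 1588
phi = 1.4544e+17 /cm^2/s

1.4544e+17


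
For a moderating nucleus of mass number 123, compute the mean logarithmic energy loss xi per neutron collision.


xi = 1 + (A-1)^2/(2A) * ln((A-1)/(A+1))
xi = 1 + (123-1)^2/(2*123) * ln((123-1)/(123 +1))
xi = 0.016172

0.016172


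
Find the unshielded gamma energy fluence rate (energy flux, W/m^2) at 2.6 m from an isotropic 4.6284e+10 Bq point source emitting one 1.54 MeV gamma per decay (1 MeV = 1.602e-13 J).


psi = A * E * 1.602e-13 / (4*pi*r^2)
psi = 4.6284e+10 * 1.54 * 1.602e-13 / (4*pi*2.6^2)
psi = 1.3442e-04 W/m^2

1.3442e-04


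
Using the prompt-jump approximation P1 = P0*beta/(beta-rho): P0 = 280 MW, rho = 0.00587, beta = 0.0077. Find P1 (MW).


P1/P0 = beta / (beta - rho)
P1/P0 = 0.0077 / (0.0077 - 0.00587) = 4.207650
P1 = 280 * 4.207650 = 1178.1 MW

1178.1


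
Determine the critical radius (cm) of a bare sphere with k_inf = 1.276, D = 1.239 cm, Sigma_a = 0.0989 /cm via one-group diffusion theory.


L^2 = D / Sigma_a = 1.239 / 0.0989 = 12.52781 cm^2
B_m^2 = (k_inf - 1) / L^2 = (1.276 - 1) / 12.52781 = 0.02203099 /cm^2
For a bare sphere: B_g = pi/R, so R_c = pi / sqrt(B_m^2)
R_c = pi / sqrt(0.02203099) = 21.166 cm

21.166


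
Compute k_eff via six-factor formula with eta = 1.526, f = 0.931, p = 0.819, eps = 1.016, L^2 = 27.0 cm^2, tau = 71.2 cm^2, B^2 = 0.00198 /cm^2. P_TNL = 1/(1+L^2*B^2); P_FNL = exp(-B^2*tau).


k_inf = eta*f*p*eps = 1.526*0.931*0.819*1.016 = 1.182175
P_TNL = 1/(1 + L^2*B^2) = 1/(1 + 27.0*0.00198) = 0.9492529
P_FNL = exp(-B^2*tau) = exp(-0.00198*71.2) = 0.8685102
k_eff = k_inf * P_TNL * P_FNL = 1.182175 * 0.9492529 * 0.8685102
k_eff = 0.97463

0.97463


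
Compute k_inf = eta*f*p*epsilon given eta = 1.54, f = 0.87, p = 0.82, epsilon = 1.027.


k_inf = eta * f * p * epsilon
k_inf = 1.54 * 0.87 * 0.82 * 1.027
k_inf = 1.1283

1.1283


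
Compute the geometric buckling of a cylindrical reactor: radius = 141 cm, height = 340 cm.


B^2 = (2.405/R)^2 + (pi/H)^2
B^2 = (2.405/141)^2 + (pi/340)^2
B^2 = 3.7631e-04 /cm^2

3.7631e-04


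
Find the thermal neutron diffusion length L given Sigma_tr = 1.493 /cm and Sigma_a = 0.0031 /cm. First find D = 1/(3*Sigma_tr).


D = 1 / (3 * Sigma_tr) = 1 / (3 * 1.493) = 0.2232641 cm
L = sqrt(D / Sigma_a)
L = sqrt(0.2232641 / 0.0031)
L = 8.4865 cm

8.4865


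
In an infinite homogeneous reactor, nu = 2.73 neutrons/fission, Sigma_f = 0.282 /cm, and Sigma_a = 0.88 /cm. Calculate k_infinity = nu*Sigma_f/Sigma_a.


k_inf = nu * Sigma_f / Sigma_a
k_inf = 2.73 * 0.282 / 0.88
k_inf = 0.87484

0.87484


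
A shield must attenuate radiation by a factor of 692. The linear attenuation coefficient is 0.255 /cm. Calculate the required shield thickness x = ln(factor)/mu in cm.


x = ln(factor) / mu
x = ln(692) / 0.255
x = 25.645 cm

25.645


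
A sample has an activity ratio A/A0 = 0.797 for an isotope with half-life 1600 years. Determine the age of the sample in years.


lambda = ln(2) / t_half = ln(2) / 1600 = 4.332170e-04 /yr
t = -ln(A/A0) / lambda
t = -ln(0.797) / 4.332170e-04
t = 523.76 yr

523.76


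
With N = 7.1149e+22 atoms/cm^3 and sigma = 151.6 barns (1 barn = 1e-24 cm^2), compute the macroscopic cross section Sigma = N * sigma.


Sigma = N * sigma_barns * 1e-24
Sigma = 7.1149e+22 * 151.6 * 1e-24
Sigma = 10.786 /cm

10.786


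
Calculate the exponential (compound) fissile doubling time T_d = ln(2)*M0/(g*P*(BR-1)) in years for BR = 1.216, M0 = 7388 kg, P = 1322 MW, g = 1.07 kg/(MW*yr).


Breeding gain G = BR - 1 = 1.216 - 1 = 0.216
Fissile production rate = g * P * G = 1.07 * 1322 * 0.216 = 305.54064 kg/yr
T_d = ln(2) * M0 / (g * P * G)
T_d = ln(2) * 7388 / 305.54064 = 16.760 yr

16.760


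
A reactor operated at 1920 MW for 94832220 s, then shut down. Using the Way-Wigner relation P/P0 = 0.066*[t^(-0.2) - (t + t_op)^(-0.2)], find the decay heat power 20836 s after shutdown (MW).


P/P0 = 0.066 * [t^(-0.2) - (t + t_op)^(-0.2)]
P/P0 = 0.066 * [20836^(-0.2) - (20836 + 94832220)^(-0.2)]
P/P0 = 0.066 * [0.1368476 - 0.02538573] = 0.007356483
P = 1920 * 0.007356483 = 14.124 MW

14.124


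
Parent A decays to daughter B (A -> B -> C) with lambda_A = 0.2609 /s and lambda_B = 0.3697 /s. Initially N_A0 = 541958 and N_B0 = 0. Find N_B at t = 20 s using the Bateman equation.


N_B(t) = lambda_A * N_A0 / (lambda_B - lambda_A) * [exp(-lambda_A*t) - exp(-lambda_B*t)]
exp(-0.2609*20) = 0.005418155; exp(-0.3697*20) = 6.149313e-04
N_B = 0.2609 * 541958 / (0.3697 - 0.2609) * (0.005418155 - 6.149313e-04)
N_B = 6242.3

6242.3


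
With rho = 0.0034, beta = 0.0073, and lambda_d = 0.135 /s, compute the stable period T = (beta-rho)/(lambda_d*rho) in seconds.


T = (beta - rho) / (lambda_d * rho)
T = (0.0073 - 0.0034) / (0.135 * 0.0034)
T = 8.4967 s

8.4967


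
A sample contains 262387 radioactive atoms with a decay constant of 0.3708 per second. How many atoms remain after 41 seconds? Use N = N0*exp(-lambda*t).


N = N0 * exp(-lambda * t)
N = 262387 * exp(-0.3708 * 41)
N = 0.065532

0.065532


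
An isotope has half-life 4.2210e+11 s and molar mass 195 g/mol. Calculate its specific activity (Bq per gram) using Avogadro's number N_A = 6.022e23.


lambda = ln(2) / t_half = ln(2) / 4.2210e+11 = 1.642140e-12 /s
SA = lambda * N_A / M
SA = 1.642140e-12 * 6.022e23 / 195
SA = 5.0713e+09 Bq/g

5.0713e+09


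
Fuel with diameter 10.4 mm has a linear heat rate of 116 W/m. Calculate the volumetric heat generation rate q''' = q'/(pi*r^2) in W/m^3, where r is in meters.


r = D / 2 / 1000 = 10.4 / 2 / 1000 = 0.0052 m
q''' = q' / (pi * r^2)
q''' = 116 / (pi * 0.0052^2)
q''' = 1.3655e+06 W/m^3

1.3655e+06


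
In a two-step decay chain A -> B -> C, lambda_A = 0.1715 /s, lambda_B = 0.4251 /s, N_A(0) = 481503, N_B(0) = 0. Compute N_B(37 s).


N_B(t) = lambda_A * N_A0 / (lambda_B - lambda_A) * [exp(-lambda_A*t) - exp(-lambda_B*t)]
exp(-0.1715*37) = 0.001754625; exp(-0.4251*37) = 1.476088e-07
N_B = 0.1715 * 481503 / (0.4251 - 0.1715) * (0.001754625 - 1.476088e-07)
N_B = 571.30

571.30


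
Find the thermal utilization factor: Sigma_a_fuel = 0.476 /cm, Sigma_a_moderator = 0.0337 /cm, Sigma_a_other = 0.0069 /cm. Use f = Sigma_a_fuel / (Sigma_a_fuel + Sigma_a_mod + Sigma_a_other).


f = Sigma_a_fuel / (Sigma_a_fuel + Sigma_a_mod + Sigma_a_other)
f = 0.476 / (0.476 + 0.0337 + 0.0069)
f = 0.92141

0.92141


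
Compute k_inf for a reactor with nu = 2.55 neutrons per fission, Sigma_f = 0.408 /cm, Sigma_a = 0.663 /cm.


k_inf = nu * Sigma_f / Sigma_a
k_inf = 2.55 * 0.408 / 0.663
k_inf = 1.5692

1.5692


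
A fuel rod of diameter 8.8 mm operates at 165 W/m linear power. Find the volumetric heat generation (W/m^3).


r = D / 2 / 1000 = 8.8 / 2 / 1000 = 0.0044 m
q''' = q' / (pi * r^2)
q''' = 165 / (pi * 0.0044^2)
q''' = 2.7129e+06 W/m^3

2.7129e+06


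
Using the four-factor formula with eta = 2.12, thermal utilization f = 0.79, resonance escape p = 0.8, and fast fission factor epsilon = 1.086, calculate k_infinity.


k_inf = eta * f * p * epsilon
k_inf = 2.12 * 0.79 * 0.8 * 1.086
k_inf = 1.4551

1.4551


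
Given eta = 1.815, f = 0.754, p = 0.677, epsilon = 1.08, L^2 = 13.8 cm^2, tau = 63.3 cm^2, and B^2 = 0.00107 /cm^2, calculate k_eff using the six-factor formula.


k_inf = eta*f*p*eps = 1.815*0.754*0.677*1.08 = 1.000600
P_TNL = 1/(1 + L^2*B^2) = 1/(1 + 13.8*0.00107) = 0.9854489
P_FNL = exp(-B^2*tau) = exp(-0.00107*63.3) = 0.9345118
k_eff = k_inf * P_TNL * P_FNL = 1.000600 * 0.9854489 * 0.9345118
k_eff = 0.92147

0.92147


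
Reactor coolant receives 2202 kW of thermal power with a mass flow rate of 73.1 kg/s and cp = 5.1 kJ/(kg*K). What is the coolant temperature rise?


dT = Q / (m_dot * cp)
dT = 2202 / (73.1 * 5.1)
dT = 5.9065 C

5.9065


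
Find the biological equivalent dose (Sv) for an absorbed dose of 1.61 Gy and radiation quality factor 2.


H = D * Q
H = 1.61 * 2
H = 3.2200 Sv

3.2200


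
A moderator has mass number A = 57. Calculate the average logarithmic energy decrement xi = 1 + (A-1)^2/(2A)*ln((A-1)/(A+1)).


xi = 1 + (A-1)^2/(2A) * ln((A-1)/(A+1))
xi = 1 + (57-1)^2/(2*57) * ln((57-1)/(57 +1))
xi = 0.034681

0.034681


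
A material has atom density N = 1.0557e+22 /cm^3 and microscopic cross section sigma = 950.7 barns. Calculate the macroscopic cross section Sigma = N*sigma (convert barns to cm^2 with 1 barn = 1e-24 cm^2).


Sigma = N * sigma_barns * 1e-24
Sigma = 1.0557e+22 * 950.7 * 1e-24
Sigma = 10.037 /cm

10.037


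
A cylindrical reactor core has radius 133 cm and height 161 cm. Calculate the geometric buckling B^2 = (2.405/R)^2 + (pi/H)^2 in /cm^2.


B^2 = (2.405/R)^2 + (pi/H)^2
B^2 = (2.405/133)^2 + (pi/161)^2
B^2 = 7.0774e-04 /cm^2

7.0774e-04


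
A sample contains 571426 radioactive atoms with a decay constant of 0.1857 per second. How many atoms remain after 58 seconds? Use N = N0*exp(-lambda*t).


N = N0 * exp(-lambda * t)
N = 571426 * exp(-0.1857 * 58)
N = 12.005

12.005


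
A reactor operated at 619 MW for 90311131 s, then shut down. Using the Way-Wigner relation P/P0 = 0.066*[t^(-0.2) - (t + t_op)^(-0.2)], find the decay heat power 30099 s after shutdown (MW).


P/P0 = 0.066 * [t^(-0.2) - (t + t_op)^(-0.2)]
P/P0 = 0.066 * [30099^(-0.2) - (30099 + 90311131)^(-0.2)]
P/P0 = 0.066 * [0.1271422 - 0.02563438] = 0.006699516
P = 619 * 0.006699516 = 4.1470 MW

4.1470


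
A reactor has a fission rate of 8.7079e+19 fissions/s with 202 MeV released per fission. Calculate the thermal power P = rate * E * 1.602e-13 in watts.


P = fission_rate * E_MeV * 1.602e-13
P = 8.7079e+19 * 202 * 1.602e-13
P = 2.8179e+09 W

2.8179e+09


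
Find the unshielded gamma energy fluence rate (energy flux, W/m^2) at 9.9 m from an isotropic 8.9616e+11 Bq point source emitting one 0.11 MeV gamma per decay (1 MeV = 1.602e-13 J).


psi = A * E * 1.602e-13 / (4*pi*r^2)
psi = 8.9616e+11 * 0.11 * 1.602e-13 / (4*pi*9.9^2)
psi = 1.2822e-05 W/m^2

1.2822e-05


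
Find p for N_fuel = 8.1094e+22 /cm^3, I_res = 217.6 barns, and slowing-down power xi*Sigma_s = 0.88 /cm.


p = exp(-N * I * 1e-24 / (xi*Sigma_s))
p = exp(-8.1094e+22 * 217.6 * 1e-24 / 0.88)
p = 1.9561e-09

1.9561e-09


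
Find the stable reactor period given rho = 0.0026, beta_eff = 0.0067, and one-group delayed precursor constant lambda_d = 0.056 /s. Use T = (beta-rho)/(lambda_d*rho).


T = (beta - rho) / (lambda_d * rho)
T = (0.0067 - 0.0026) / (0.056 * 0.0026)
T = 28.159 s

28.159


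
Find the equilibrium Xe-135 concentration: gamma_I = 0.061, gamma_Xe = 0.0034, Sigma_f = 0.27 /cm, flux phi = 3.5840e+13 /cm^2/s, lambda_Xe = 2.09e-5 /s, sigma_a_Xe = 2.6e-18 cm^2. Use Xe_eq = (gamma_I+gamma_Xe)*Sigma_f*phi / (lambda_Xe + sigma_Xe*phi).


Xe_eq = (gamma_I + gamma_Xe) * Sigma_f * phi / (lambda_Xe + sigma_Xe * phi)
Numerator = (0.061 + 0.0034) * 0.27 * 3.5840e+13 = 6.231859e+11
Denominator = 2.09e-5 + 2.6e-18 * 3.5840e+13 = 1.140840e-04
Xe_eq = 6.231859e+11 / 1.140840e-04 = 5.4625e+15 /cm^3

5.4625e+15


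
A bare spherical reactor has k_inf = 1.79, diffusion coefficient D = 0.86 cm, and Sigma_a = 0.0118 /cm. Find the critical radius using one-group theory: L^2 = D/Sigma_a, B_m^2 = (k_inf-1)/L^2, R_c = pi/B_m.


L^2 = D / Sigma_a = 0.86 / 0.0118 = 72.88136 cm^2
B_m^2 = (k_inf - 1) / L^2 = (1.79 - 1) / 72.88136 = 0.01083953 /cm^2
For a bare sphere: B_g = pi/R, so R_c = pi / sqrt(B_m^2)
R_c = pi / sqrt(0.01083953) = 30.175 cm

30.175


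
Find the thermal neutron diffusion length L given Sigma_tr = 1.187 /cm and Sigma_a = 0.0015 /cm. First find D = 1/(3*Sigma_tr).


D = 1 / (3 * Sigma_tr) = 1 / (3 * 1.187) = 0.2808200 cm
L = sqrt(D / Sigma_a)
L = sqrt(0.2808200 / 0.0015)
L = 13.683 cm

13.683


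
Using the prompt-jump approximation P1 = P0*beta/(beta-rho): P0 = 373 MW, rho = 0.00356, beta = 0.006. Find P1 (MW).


P1/P0 = beta / (beta - rho)
P1/P0 = 0.006 / (0.006 - 0.00356) = 2.459016
P1 = 373 * 2.459016 = 917.21 MW

917.21


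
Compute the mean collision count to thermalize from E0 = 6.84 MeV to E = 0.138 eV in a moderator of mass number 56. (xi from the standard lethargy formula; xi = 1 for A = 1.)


xi = 1 + (A-1)^2/(2A)*ln((A-1)/(A+1)) = 0.03529286 (for A = 56)
n = ln(E0/E) / xi
n = ln(6.84e6 / 0.138) / 0.03529286
n = ln(4.956522e+07) / 0.03529286 = 502.05

502.05


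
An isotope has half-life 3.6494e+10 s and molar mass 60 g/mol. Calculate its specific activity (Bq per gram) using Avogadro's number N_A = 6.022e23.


lambda = ln(2) / t_half = ln(2) / 3.6494e+10 = 1.899346e-11 /s
SA = lambda * N_A / M
SA = 1.899346e-11 * 6.022e23 / 60
SA = 1.9063e+11 Bq/g

1.9063e+11


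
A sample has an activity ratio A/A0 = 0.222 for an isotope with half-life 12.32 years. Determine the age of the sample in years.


lambda = ln(2) / t_half = ln(2) / 12.32 = 0.05626195 /yr
t = -ln(A/A0) / lambda
t = -ln(0.222) / 0.05626195
t = 26.751 yr

26.751


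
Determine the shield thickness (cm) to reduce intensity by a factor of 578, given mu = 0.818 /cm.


x = ln(factor) / mu
x = ln(578) / 0.818
x = 7.7745 cm

7.7745


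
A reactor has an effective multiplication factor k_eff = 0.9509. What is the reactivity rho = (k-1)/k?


rho = (k_eff - 1) / k_eff
rho = (0.9509 - 1) / 0.9509
rho = -0.051635

-0.051635


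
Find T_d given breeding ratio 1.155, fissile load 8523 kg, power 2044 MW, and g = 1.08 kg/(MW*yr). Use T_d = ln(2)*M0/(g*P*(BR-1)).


Breeding gain G = BR - 1 = 1.155 - 1 = 0.155
Fissile production rate = g * P * G = 1.08 * 2044 * 0.155 = 342.1656 kg/yr
T_d = ln(2) * M0 / (g * P * G)
T_d = ln(2) * 8523 / 342.1656 = 17.266 yr

17.266


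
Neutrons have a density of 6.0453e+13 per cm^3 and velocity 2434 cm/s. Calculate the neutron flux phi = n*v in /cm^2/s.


phi = n * v
phi = 6.0453e+13 * 2434
phi = 1.4714e+17 /cm^2/s

1.4714e+17


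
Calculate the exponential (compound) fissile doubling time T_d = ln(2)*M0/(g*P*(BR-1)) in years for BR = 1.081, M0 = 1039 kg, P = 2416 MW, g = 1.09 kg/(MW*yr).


Breeding gain G = BR - 1 = 1.081 - 1 = 0.081
Fissile production rate = g * P * G = 1.09 * 2416 * 0.081 = 213.30864 kg/yr
T_d = ln(2) * M0 / (g * P * G)
T_d = ln(2) * 1039 / 213.30864 = 3.3762 yr

3.3762


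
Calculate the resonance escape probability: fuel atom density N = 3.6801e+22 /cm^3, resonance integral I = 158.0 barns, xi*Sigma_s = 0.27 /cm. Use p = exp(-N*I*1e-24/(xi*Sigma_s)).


p = exp(-N * I * 1e-24 / (xi*Sigma_s))
p = exp(-3.6801e+22 * 158.0 * 1e-24 / 0.27)
p = 4.4391e-10

4.4391e-10


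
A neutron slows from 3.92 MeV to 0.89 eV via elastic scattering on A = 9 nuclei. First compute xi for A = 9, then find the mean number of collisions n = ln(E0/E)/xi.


xi = 1 + (A-1)^2/(2A)*ln((A-1)/(A+1)) = 0.2066007 (for A = 9)
n = ln(E0/E) / xi
n = ln(3.92e6 / 0.89) / 0.2066007
n = ln(4.404494e+06) / 0.2066007 = 74.047

74.047


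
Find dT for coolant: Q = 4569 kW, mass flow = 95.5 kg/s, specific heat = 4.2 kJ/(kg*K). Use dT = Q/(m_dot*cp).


dT = Q / (m_dot * cp)
dT = 4569 / (95.5 * 4.2)
dT = 11.391 C

11.391


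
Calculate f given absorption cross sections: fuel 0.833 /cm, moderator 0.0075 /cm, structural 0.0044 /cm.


f = Sigma_a_fuel / (Sigma_a_fuel + Sigma_a_mod + Sigma_a_other)
f = 0.833 / (0.833 + 0.0075 + 0.0044)
f = 0.98592

0.98592


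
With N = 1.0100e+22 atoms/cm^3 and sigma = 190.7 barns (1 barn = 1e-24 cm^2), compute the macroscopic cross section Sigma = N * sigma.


Sigma = N * sigma_barns * 1e-24
Sigma = 1.0100e+22 * 190.7 * 1e-24
Sigma = 1.9261 /cm

1.9261


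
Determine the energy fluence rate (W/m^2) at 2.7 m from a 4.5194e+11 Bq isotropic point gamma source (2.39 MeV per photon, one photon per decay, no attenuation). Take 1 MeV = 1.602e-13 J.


psi = A * E * 1.602e-13 / (4*pi*r^2)
psi = 4.5194e+11 * 2.39 * 1.602e-13 / (4*pi*2.7^2)
psi = 0.0018889 W/m^2

0.0018889


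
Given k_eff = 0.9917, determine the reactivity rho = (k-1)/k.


rho = (k_eff - 1) / k_eff
rho = (0.9917 - 1) / 0.9917
rho = -0.0083695

-0.0083695


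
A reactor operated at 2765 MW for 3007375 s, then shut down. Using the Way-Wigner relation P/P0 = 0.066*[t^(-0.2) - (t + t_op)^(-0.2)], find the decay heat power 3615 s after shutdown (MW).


P/P0 = 0.066 * [t^(-0.2) - (t + t_op)^(-0.2)]
P/P0 = 0.066 * [3615^(-0.2) - (3615 + 3007375)^(-0.2)]
P/P0 = 0.066 * [0.1942577 - 0.05061254] = 0.009480581
P = 2765 * 0.009480581 = 26.214 MW

26.214


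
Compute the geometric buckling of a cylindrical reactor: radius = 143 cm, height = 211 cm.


B^2 = (2.405/R)^2 + (pi/H)^2
B^2 = (2.405/143)^2 + (pi/211)^2
B^2 = 5.0454e-04 /cm^2

5.0454e-04


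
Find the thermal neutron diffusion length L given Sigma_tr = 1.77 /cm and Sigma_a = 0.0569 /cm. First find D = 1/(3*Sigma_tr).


D = 1 / (3 * Sigma_tr) = 1 / (3 * 1.77) = 0.1883239 cm
L = sqrt(D / Sigma_a)
L = sqrt(0.1883239 / 0.0569)
L = 1.8193 cm

1.8193


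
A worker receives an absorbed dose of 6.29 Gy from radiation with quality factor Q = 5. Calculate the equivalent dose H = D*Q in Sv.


H = D * Q
H = 6.29 * 5
H = 31.450 Sv

31.450


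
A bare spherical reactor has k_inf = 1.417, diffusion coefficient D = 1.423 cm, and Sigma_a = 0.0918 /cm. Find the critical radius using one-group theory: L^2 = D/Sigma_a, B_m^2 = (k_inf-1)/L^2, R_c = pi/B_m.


L^2 = D / Sigma_a = 1.423 / 0.0918 = 15.50109 cm^2
B_m^2 = (k_inf - 1) / L^2 = (1.417 - 1) / 15.50109 = 0.02690133 /cm^2
For a bare sphere: B_g = pi/R, so R_c = pi / sqrt(B_m^2)
R_c = pi / sqrt(0.02690133) = 19.154 cm

19.154


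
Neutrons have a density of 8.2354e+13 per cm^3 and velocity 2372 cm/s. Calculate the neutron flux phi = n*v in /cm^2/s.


phi = n * v
phi = 8.2354e+13 * 2372
phi = 1.9534e+17 /cm^2/s

1.9534e+17


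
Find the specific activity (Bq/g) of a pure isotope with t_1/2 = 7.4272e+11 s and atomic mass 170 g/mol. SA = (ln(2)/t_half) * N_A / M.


lambda = ln(2) / t_half = ln(2) / 7.4272e+11 = 9.332550e-13 /s
SA = lambda * N_A / M
SA = 9.332550e-13 * 6.022e23 / 170
SA = 3.3059e+09 Bq/g

3.3059e+09


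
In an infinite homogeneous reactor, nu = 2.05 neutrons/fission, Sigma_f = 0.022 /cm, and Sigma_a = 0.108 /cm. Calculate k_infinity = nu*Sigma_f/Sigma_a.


k_inf = nu * Sigma_f / Sigma_a
k_inf = 2.05 * 0.022 / 0.108
k_inf = 0.41759

0.41759


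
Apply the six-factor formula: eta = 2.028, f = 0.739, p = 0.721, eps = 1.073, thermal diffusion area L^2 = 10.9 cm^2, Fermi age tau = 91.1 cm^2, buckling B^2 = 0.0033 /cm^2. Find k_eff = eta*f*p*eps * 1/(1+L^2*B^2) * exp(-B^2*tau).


k_inf = eta*f*p*eps = 2.028*0.739*0.721*1.073 = 1.159438
P_TNL = 1/(1 + L^2*B^2) = 1/(1 + 10.9*0.0033) = 0.9652789
P_FNL = exp(-B^2*tau) = exp(-0.0033*91.1) = 0.7403517
k_eff = k_inf * P_TNL * P_FNL = 1.159438 * 0.9652789 * 0.7403517
k_eff = 0.82859

0.82859


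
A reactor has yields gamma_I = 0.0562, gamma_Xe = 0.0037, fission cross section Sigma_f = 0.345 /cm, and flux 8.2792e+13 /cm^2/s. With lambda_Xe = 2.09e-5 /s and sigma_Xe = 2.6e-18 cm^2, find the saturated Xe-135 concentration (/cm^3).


Xe_eq = (gamma_I + gamma_Xe) * Sigma_f * phi / (lambda_Xe + sigma_Xe * phi)
Numerator = (0.0562 + 0.0037) * 0.345 * 8.2792e+13 = 1.710938e+12
Denominator = 2.09e-5 + 2.6e-18 * 8.2792e+13 = 2.361592e-04
Xe_eq = 1.710938e+12 / 2.361592e-04 = 7.2449e+15 /cm^3

7.2449e+15
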